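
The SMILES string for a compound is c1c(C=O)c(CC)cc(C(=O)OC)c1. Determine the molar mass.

192.21 g/mol

Atom tally by fragment:
  benzene ring core → C:6 H:6
  (− 3 ring H displaced by substituents)
  + CHO → C:1 H:1 O:1
  + C2H5 → C:2 H:5
  + COOCH3 → C:2 H:3 O:2
Element totals:
  C: 11
  H: 12
  O: 3
Molecular formula: C11H12O3.
  M = 11(12.011) + 12(1.008) + 3(15.999)
    = 132.121 + 12.096 + 47.997 = 192.214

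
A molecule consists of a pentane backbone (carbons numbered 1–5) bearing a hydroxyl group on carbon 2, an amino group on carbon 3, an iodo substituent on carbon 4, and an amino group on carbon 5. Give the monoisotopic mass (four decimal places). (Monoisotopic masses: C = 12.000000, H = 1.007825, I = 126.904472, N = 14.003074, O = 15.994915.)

Atom tally by fragment:
  CH3 → C:1 H:3
  CH(OH) → C:1 H:2 O:1
  CH(NH2) → C:1 H:3 N:1
  CH(I) → C:1 H:1 I:1
  CH2NH2 → C:1 H:4 N:1
Element totals:
  C: 5
  H: 13
  I: 1
  N: 2
  O: 1
Molecular formula: C5H13IN2O.
  M = 5(12.0) + 13(1.007825) + 126.904472 + 2(14.003074) + 15.994915
    = 60.000000 + 13.101725 + 126.904472 + 28.006148 + 15.994915 = 244.007260

244.0073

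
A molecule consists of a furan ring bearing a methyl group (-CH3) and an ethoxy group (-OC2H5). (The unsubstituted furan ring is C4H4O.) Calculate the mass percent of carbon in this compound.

66.65%

Atom tally by fragment:
  furan ring core → C:4 H:4 O:1
  (− 2 ring H displaced by substituents)
  + CH3 → C:1 H:3
  + OC2H5 → C:2 H:5 O:1
Element totals:
  C: 7
  H: 10
  O: 2
Molecular formula: C7H10O2.
Molar mass = 126.155 g/mol.
Mass from C: 7 × 12.011 = 84.077 g/mol.
%C = 84.077 / 126.155 × 100 = 66.65%.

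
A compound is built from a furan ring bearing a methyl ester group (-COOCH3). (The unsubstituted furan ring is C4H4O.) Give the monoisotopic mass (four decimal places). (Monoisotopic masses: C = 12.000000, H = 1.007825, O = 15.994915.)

126.0317

Atom tally by fragment:
  furan ring core → C:4 H:4 O:1
  (− 1 ring H displaced by substituents)
  + COOCH3 → C:2 H:3 O:2
Element totals:
  C: 6
  H: 6
  O: 3
Molecular formula: C6H6O3.
  M = 6(12.0) + 6(1.007825) + 3(15.994915)
    = 72.000000 + 6.046950 + 47.984745 = 126.031695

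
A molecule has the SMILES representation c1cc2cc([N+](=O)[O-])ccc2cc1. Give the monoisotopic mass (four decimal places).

Atom tally by fragment:
  naphthalene ring system core → C:10 H:8
  (− 1 ring H displaced by substituents)
  + NO2 → N:1 O:2
Element totals:
  C: 10
  H: 7
  N: 1
  O: 2
Molecular formula: C10H7NO2.
  M = 10(12.0) + 7(1.007825) + 14.003074 + 2(15.994915)
    = 120.000000 + 7.054775 + 14.003074 + 31.989830 = 173.047679

173.0477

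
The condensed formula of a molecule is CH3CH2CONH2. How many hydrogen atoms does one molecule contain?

Element totals:
  C: 3
  H: 7
  N: 1
  O: 1

7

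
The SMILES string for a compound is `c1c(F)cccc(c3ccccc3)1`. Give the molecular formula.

Atom tally by fragment:
  benzene ring core → C:6 H:6
  (− 2 ring H displaced by substituents)
  + F → F:1
  + C6H5 → C:6 H:5
Element totals:
  C: 12
  H: 9
  F: 1

C12H9F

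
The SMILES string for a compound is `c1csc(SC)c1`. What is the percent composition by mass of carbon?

46.12%

Atom tally by fragment:
  thiophene ring core → C:4 H:4 S:1
  (− 1 ring H displaced by substituents)
  + SCH3 → C:1 H:3 S:1
Element totals:
  C: 5
  H: 6
  S: 2
Molecular formula: C5H6S2.
Molar mass = 130.223 g/mol.
Mass from C: 5 × 12.011 = 60.055 g/mol.
%C = 60.055 / 130.223 × 100 = 46.12%.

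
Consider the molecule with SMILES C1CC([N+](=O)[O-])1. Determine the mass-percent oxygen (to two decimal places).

36.75%

Atom tally by fragment:
  cyclopropane ring core → C:3 H:6
  (− 1 ring H displaced by substituents)
  + NO2 → N:1 O:2
Element totals:
  C: 3
  H: 5
  N: 1
  O: 2
Molecular formula: C3H5NO2.
Molar mass = 87.078 g/mol.
Mass from O: 2 × 15.999 = 31.998 g/mol.
%O = 31.998 / 87.078 × 100 = 36.75%.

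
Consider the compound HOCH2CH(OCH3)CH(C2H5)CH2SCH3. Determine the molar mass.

178.29 g/mol

Atom tally by fragment:
  HOCH2 → C:1 H:3 O:1
  CH(OCH3) → C:2 H:4 O:1
  CH(C2H5) → C:3 H:6
  CH2SCH3 → C:2 H:5 S:1
Element totals:
  C: 8
  H: 18
  O: 2
  S: 1
Molecular formula: C8H18O2S.
  M = 8(12.011) + 18(1.008) + 2(15.999) + 32.06
    = 96.088 + 18.144 + 31.998 + 32.060 = 178.290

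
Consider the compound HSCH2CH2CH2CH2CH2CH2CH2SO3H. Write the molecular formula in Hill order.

Element totals:
  C: 7
  H: 16
  O: 3
  S: 2

C7H16O3S2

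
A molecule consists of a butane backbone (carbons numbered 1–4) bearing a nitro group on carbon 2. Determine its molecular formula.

Atom tally by fragment:
  CH3 → C:1 H:3
  CH(NO2) → C:1 H:1 N:1 O:2
  CH2 → C:1 H:2
  CH3 → C:1 H:3
Element totals:
  C: 4
  H: 9
  N: 1
  O: 2

C4H9NO2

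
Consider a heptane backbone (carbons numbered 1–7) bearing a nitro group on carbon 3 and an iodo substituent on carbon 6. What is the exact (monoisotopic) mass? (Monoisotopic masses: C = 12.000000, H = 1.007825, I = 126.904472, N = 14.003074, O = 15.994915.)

Atom tally by fragment:
  CH3 → C:1 H:3
  CH2 → C:1 H:2
  CH(NO2) → C:1 H:1 N:1 O:2
  CH2 → C:1 H:2
  CH2 → C:1 H:2
  CH(I) → C:1 H:1 I:1
  CH3 → C:1 H:3
Element totals:
  C: 7
  H: 14
  I: 1
  N: 1
  O: 2
Molecular formula: C7H14INO2.
  M = 7(12.0) + 14(1.007825) + 126.904472 + 14.003074 + 2(15.994915)
    = 84.000000 + 14.109550 + 126.904472 + 14.003074 + 31.989830 = 271.006926

271.0069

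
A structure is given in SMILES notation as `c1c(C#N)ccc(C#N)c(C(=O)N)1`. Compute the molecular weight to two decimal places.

Atom tally by fragment:
  benzene ring core → C:6 H:6
  (− 3 ring H displaced by substituents)
  + CN → C:1 N:1
  + CN → C:1 N:1
  + CONH2 → C:1 H:2 O:1 N:1
Element totals:
  C: 9
  H: 5
  N: 3
  O: 1
Molecular formula: C9H5N3O.
  M = 9(12.011) + 5(1.008) + 3(14.007) + 15.999
    = 108.099 + 5.040 + 42.021 + 15.999 = 171.159

171.16 g/mol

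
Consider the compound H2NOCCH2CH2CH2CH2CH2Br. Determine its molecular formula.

Element totals:
  C: 6
  H: 12
  Br: 1
  N: 1
  O: 1

C6H12BrNO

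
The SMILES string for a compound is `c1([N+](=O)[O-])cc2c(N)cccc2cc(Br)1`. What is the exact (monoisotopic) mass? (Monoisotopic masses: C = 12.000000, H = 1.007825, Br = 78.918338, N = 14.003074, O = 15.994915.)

265.9691

Atom tally by fragment:
  naphthalene ring system core → C:10 H:8
  (− 3 ring H displaced by substituents)
  + NO2 → N:1 O:2
  + NH2 → N:1 H:2
  + Br → Br:1
Element totals:
  C: 10
  H: 7
  Br: 1
  N: 2
  O: 2
Molecular formula: C10H7BrN2O2.
  M = 10(12.0) + 7(1.007825) + 78.918338 + 2(14.003074) + 2(15.994915)
    = 120.000000 + 7.054775 + 78.918338 + 28.006148 + 31.989830 = 265.969091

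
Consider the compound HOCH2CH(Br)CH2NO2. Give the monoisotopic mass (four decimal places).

Atom tally by fragment:
  HOCH2 → C:1 H:3 O:1
  CH(Br) → C:1 H:1 Br:1
  CH2NO2 → C:1 H:2 N:1 O:2
Element totals:
  C: 3
  H: 6
  Br: 1
  N: 1
  O: 3
Molecular formula: C3H6BrNO3.
  M = 3(12.0) + 6(1.007825) + 78.918338 + 14.003074 + 3(15.994915)
    = 36.000000 + 6.046950 + 78.918338 + 14.003074 + 47.984745 = 182.953107

182.9531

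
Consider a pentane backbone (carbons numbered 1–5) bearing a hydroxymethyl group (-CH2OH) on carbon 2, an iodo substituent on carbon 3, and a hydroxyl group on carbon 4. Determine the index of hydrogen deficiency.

0

Atom tally by fragment:
  CH3 → C:1 H:3
  CH(CH2OH) → C:2 H:4 O:1
  CH(I) → C:1 H:1 I:1
  CH(OH) → C:1 H:2 O:1
  CH3 → C:1 H:3
Element totals:
  C: 6
  H: 13
  I: 1
  O: 2
Molecular formula: C6H13IO2.
DoU = (2C + 2 + N − H − X) / 2 = (2·6 + 2 + 0 − 13 − 1) / 2 = 0.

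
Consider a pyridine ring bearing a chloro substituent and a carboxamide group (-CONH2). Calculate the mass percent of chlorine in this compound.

Atom tally by fragment:
  pyridine ring core → C:5 H:5 N:1
  (− 2 ring H displaced by substituents)
  + Cl → Cl:1
  + CONH2 → C:1 H:2 O:1 N:1
Element totals:
  C: 6
  H: 5
  Cl: 1
  N: 2
  O: 1
Molecular formula: C6H5ClN2O.
Molar mass = 156.569 g/mol.
Mass from Cl: 1 × 35.45 = 35.450 g/mol.
%Cl = 35.450 / 156.569 × 100 = 22.64%.

22.64%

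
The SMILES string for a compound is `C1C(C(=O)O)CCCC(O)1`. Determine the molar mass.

Atom tally by fragment:
  cyclohexane ring core → C:6 H:12
  (− 2 ring H displaced by substituents)
  + COOH → C:1 H:1 O:2
  + OH → O:1 H:1
Element totals:
  C: 7
  H: 12
  O: 3
Molecular formula: C7H12O3.
  M = 7(12.011) + 12(1.008) + 3(15.999)
    = 84.077 + 12.096 + 47.997 = 144.170

144.17 g/mol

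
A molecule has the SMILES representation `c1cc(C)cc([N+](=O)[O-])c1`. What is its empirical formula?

C7H7NO2

Atom tally by fragment:
  benzene ring core → C:6 H:6
  (− 2 ring H displaced by substituents)
  + CH3 → C:1 H:3
  + NO2 → N:1 O:2
Element totals:
  C: 7
  H: 7
  N: 1
  O: 2
Molecular formula: C7H7NO2.
gcd of subscripts (7, 7, 1, 2) = 1, so the empirical formula equals the molecular formula.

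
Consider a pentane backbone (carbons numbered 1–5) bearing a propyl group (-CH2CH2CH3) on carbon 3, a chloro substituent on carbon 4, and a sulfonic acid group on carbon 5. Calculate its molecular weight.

Atom tally by fragment:
  CH3 → C:1 H:3
  CH2 → C:1 H:2
  CH(CH2CH2CH3) → C:4 H:8
  CH(Cl) → C:1 H:1 Cl:1
  CH2SO3H → C:1 H:3 S:1 O:3
Element totals:
  C: 8
  H: 17
  Cl: 1
  O: 3
  S: 1
Molecular formula: C8H17ClO3S.
  M = 8(12.011) + 17(1.008) + 35.45 + 3(15.999) + 32.06
    = 96.088 + 17.136 + 35.450 + 47.997 + 32.060 = 228.731

228.73 g/mol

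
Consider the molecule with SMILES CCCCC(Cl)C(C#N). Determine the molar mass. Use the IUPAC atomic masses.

Atom tally by fragment:
  CH3 → C:1 H:3
  CH2 → C:1 H:2
  CH2 → C:1 H:2
  CH2 → C:1 H:2
  CH(Cl) → C:1 H:1 Cl:1
  CH2CN → C:2 H:2 N:1
Element totals:
  C: 7
  H: 12
  Cl: 1
  N: 1
Molecular formula: C7H12ClN.
  M = 7(12.011) + 12(1.008) + 35.45 + 14.007
    = 84.077 + 12.096 + 35.450 + 14.007 = 145.630

145.63 g/mol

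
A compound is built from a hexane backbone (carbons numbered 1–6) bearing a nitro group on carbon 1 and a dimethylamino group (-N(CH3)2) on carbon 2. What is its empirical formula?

Atom tally by fragment:
  O2NCH2 → C:1 H:2 N:1 O:2
  CH(N(CH3)2) → C:3 H:7 N:1
  CH2 → C:1 H:2
  CH2 → C:1 H:2
  CH2 → C:1 H:2
  CH3 → C:1 H:3
Element totals:
  C: 8
  H: 18
  N: 2
  O: 2
Molecular formula: C8H18N2O2.
gcd of subscripts = 2; dividing each by 2:
  C: 8/2 = 4
  H: 18/2 = 9
  N: 2/2 = 1
  O: 2/2 = 1

C4H9NO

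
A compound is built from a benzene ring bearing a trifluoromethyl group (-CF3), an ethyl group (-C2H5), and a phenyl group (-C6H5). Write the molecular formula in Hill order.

Atom tally by fragment:
  benzene ring core → C:6 H:6
  (− 3 ring H displaced by substituents)
  + CF3 → C:1 F:3
  + C2H5 → C:2 H:5
  + C6H5 → C:6 H:5
Element totals:
  C: 15
  H: 13
  F: 3

C15H13F3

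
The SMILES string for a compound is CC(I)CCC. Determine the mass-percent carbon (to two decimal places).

30.32%

Atom tally by fragment:
  CH3 → C:1 H:3
  CH(I) → C:1 H:1 I:1
  CH2 → C:1 H:2
  CH2 → C:1 H:2
  CH3 → C:1 H:3
Element totals:
  C: 5
  H: 11
  I: 1
Molecular formula: C5H11I.
Molar mass = 198.047 g/mol.
Mass from C: 5 × 12.011 = 60.055 g/mol.
%C = 60.055 / 198.047 × 100 = 30.32%.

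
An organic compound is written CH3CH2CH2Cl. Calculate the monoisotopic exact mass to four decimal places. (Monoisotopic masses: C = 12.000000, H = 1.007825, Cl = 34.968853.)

Atom tally by fragment:
  CH3 → C:1 H:3
  CH2 → C:1 H:2
  CH2Cl → C:1 H:2 Cl:1
Element totals:
  C: 3
  H: 7
  Cl: 1
Molecular formula: C3H7Cl.
  M = 3(12.0) + 7(1.007825) + 34.968853
    = 36.000000 + 7.054775 + 34.968853 = 78.023628

78.0236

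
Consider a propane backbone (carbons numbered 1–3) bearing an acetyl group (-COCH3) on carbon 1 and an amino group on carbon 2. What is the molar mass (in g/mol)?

Atom tally by fragment:
  CH3COCH2 → C:3 H:5 O:1
  CH(NH2) → C:1 H:3 N:1
  CH3 → C:1 H:3
Element totals:
  C: 5
  H: 11
  N: 1
  O: 1
Molecular formula: C5H11NO.
  M = 5(12.011) + 11(1.008) + 14.007 + 15.999
    = 60.055 + 11.088 + 14.007 + 15.999 = 101.149

101.15 g/mol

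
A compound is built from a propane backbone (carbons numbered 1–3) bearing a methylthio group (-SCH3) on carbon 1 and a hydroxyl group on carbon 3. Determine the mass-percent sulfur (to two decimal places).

30.19%

Atom tally by fragment:
  CH3SCH2 → C:2 H:5 S:1
  CH2 → C:1 H:2
  CH2OH → C:1 H:3 O:1
Element totals:
  C: 4
  H: 10
  O: 1
  S: 1
Molecular formula: C4H10OS.
Molar mass = 106.183 g/mol.
Mass from S: 1 × 32.06 = 32.060 g/mol.
%S = 32.060 / 106.183 × 100 = 30.19%.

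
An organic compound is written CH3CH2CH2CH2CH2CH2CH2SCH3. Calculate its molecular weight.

146.29 g/mol

Atom tally by fragment:
  CH3 → C:1 H:3
  CH2 → C:1 H:2
  CH2 → C:1 H:2
  CH2 → C:1 H:2
  CH2 → C:1 H:2
  CH2 → C:1 H:2
  CH2SCH3 → C:2 H:5 S:1
Element totals:
  C: 8
  H: 18
  S: 1
Molecular formula: C8H18S.
  M = 8(12.011) + 18(1.008) + 32.06
    = 96.088 + 18.144 + 32.060 = 146.292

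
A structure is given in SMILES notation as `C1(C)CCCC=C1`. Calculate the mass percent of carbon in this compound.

Atom tally by fragment:
  cyclohexene ring core → C:6 H:10
  (− 1 ring H displaced by substituents)
  + CH3 → C:1 H:3
Element totals:
  C: 7
  H: 12
Molecular formula: C7H12.
Molar mass = 96.173 g/mol.
Mass from C: 7 × 12.011 = 84.077 g/mol.
%C = 84.077 / 96.173 × 100 = 87.42%.

87.42%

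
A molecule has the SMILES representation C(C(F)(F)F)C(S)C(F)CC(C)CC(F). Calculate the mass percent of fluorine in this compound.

Atom tally by fragment:
  F3CCH2 → C:2 H:2 F:3
  CH(SH) → C:1 H:2 S:1
  CH(F) → C:1 H:1 F:1
  CH2 → C:1 H:2
  CH(CH3) → C:2 H:4
  CH2 → C:1 H:2
  CH2F → C:1 H:2 F:1
Element totals:
  C: 9
  H: 15
  F: 5
  S: 1
Molecular formula: C9H15F5S.
Molar mass = 250.269 g/mol.
Mass from F: 5 × 18.998 = 94.990 g/mol.
%F = 94.990 / 250.269 × 100 = 37.96%.

37.96%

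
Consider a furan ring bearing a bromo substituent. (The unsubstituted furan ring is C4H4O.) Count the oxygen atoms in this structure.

Atom tally by fragment:
  furan ring core → C:4 H:4 O:1
  (− 1 ring H displaced by substituents)
  + Br → Br:1
Element totals:
  C: 4
  H: 3
  Br: 1
  O: 1

1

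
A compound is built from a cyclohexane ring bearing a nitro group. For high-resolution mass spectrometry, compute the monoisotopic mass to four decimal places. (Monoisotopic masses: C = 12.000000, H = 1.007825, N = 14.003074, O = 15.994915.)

Atom tally by fragment:
  cyclohexane ring core → C:6 H:12
  (− 1 ring H displaced by substituents)
  + NO2 → N:1 O:2
Element totals:
  C: 6
  H: 11
  N: 1
  O: 2
Molecular formula: C6H11NO2.
  M = 6(12.0) + 11(1.007825) + 14.003074 + 2(15.994915)
    = 72.000000 + 11.086075 + 14.003074 + 31.989830 = 129.078979

129.0790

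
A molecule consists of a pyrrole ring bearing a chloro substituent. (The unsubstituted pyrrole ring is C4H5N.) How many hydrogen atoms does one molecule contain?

Atom tally by fragment:
  pyrrole ring core → C:4 H:5 N:1
  (− 1 ring H displaced by substituents)
  + Cl → Cl:1
Element totals:
  C: 4
  H: 4
  Cl: 1
  N: 1

4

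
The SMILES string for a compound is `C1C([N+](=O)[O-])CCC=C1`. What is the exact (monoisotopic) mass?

127.0633

Atom tally by fragment:
  cyclohexene ring core → C:6 H:10
  (− 1 ring H displaced by substituents)
  + NO2 → N:1 O:2
Element totals:
  C: 6
  H: 9
  N: 1
  O: 2
Molecular formula: C6H9NO2.
  M = 6(12.0) + 9(1.007825) + 14.003074 + 2(15.994915)
    = 72.000000 + 9.070425 + 14.003074 + 31.989830 = 127.063329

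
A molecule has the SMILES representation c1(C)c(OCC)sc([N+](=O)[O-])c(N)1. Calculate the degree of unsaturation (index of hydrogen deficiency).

Atom tally by fragment:
  thiophene ring core → C:4 H:4 S:1
  (− 4 ring H displaced by substituents)
  + CH3 → C:1 H:3
  + OC2H5 → C:2 H:5 O:1
  + NO2 → N:1 O:2
  + NH2 → N:1 H:2
Element totals:
  C: 7
  H: 10
  N: 2
  O: 3
  S: 1
Molecular formula: C7H10N2O3S.
DoU = (2C + 2 + N − H − X) / 2 = (2·7 + 2 + 2 − 10 − 0) / 2 = 4.

4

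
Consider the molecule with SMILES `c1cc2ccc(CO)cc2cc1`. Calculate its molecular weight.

Atom tally by fragment:
  naphthalene ring system core → C:10 H:8
  (− 1 ring H displaced by substituents)
  + CH2OH → C:1 H:3 O:1
Element totals:
  C: 11
  H: 10
  O: 1
Molecular formula: C11H10O.
  M = 11(12.011) + 10(1.008) + 15.999
    = 132.121 + 10.080 + 15.999 = 158.200

158.20 g/mol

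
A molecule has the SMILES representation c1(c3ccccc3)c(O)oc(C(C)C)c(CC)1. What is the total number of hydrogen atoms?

18

Atom tally by fragment:
  furan ring core → C:4 H:4 O:1
  (− 4 ring H displaced by substituents)
  + C6H5 → C:6 H:5
  + OH → O:1 H:1
  + CH(CH3)2 → C:3 H:7
  + C2H5 → C:2 H:5
Element totals:
  C: 15
  H: 18
  O: 2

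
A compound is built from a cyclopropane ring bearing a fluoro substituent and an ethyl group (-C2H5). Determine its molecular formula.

C5H9F

Atom tally by fragment:
  cyclopropane ring core → C:3 H:6
  (− 2 ring H displaced by substituents)
  + F → F:1
  + C2H5 → C:2 H:5
Element totals:
  C: 5
  H: 9
  F: 1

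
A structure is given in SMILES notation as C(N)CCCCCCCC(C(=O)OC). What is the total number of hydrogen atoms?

Atom tally by fragment:
  H2NCH2 → C:1 H:4 N:1
  CH2 → C:1 H:2
  CH2 → C:1 H:2
  CH2 → C:1 H:2
  CH2 → C:1 H:2
  CH2 → C:1 H:2
  CH2 → C:1 H:2
  CH2 → C:1 H:2
  CH2COOCH3 → C:3 H:5 O:2
Element totals:
  C: 11
  H: 23
  N: 1
  O: 2

23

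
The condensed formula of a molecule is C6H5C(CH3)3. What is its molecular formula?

Element totals:
  C: 10
  H: 14

C10H14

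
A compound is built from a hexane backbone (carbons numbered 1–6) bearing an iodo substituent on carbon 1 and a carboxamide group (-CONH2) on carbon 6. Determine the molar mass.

255.10 g/mol

Atom tally by fragment:
  ICH2 → C:1 H:2 I:1
  CH2 → C:1 H:2
  CH2 → C:1 H:2
  CH2 → C:1 H:2
  CH2 → C:1 H:2
  CH2CONH2 → C:2 H:4 O:1 N:1
Element totals:
  C: 7
  H: 14
  I: 1
  N: 1
  O: 1
Molecular formula: C7H14INO.
  M = 7(12.011) + 14(1.008) + 126.904 + 14.007 + 15.999
    = 84.077 + 14.112 + 126.904 + 14.007 + 15.999 = 255.099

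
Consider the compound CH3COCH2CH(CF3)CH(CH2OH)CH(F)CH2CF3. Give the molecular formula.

C10H13F7O2

Atom tally by fragment:
  CH3COCH2 → C:3 H:5 O:1
  CH(CF3) → C:2 H:1 F:3
  CH(CH2OH) → C:2 H:4 O:1
  CH(F) → C:1 H:1 F:1
  CH2CF3 → C:2 H:2 F:3
Element totals:
  C: 10
  H: 13
  F: 7
  O: 2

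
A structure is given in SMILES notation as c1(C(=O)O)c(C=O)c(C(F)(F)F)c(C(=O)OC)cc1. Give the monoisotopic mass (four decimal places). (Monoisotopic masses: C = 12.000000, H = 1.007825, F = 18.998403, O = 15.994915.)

Atom tally by fragment:
  benzene ring core → C:6 H:6
  (− 4 ring H displaced by substituents)
  + COOH → C:1 H:1 O:2
  + CHO → C:1 H:1 O:1
  + CF3 → C:1 F:3
  + COOCH3 → C:2 H:3 O:2
Element totals:
  C: 11
  H: 7
  F: 3
  O: 5
Molecular formula: C11H7F3O5.
  M = 11(12.0) + 7(1.007825) + 3(18.998403) + 5(15.994915)
    = 132.000000 + 7.054775 + 56.995209 + 79.974575 = 276.024559

276.0246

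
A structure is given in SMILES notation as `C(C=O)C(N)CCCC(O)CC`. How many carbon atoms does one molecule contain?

9

Atom tally by fragment:
  OHCCH2 → C:2 H:3 O:1
  CH(NH2) → C:1 H:3 N:1
  CH2 → C:1 H:2
  CH2 → C:1 H:2
  CH2 → C:1 H:2
  CH(OH) → C:1 H:2 O:1
  CH2 → C:1 H:2
  CH3 → C:1 H:3
Element totals:
  C: 9
  H: 19
  N: 1
  O: 2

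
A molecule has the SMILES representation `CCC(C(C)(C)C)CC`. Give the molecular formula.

Atom tally by fragment:
  CH3 → C:1 H:3
  CH2 → C:1 H:2
  CH(C(CH3)3) → C:5 H:10
  CH2 → C:1 H:2
  CH3 → C:1 H:3
Element totals:
  C: 9
  H: 20

C9H20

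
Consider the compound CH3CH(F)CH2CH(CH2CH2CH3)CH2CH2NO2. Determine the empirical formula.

C9H18FNO2

Atom tally by fragment:
  CH3 → C:1 H:3
  CH(F) → C:1 H:1 F:1
  CH2 → C:1 H:2
  CH(CH2CH2CH3) → C:4 H:8
  CH2 → C:1 H:2
  CH2NO2 → C:1 H:2 N:1 O:2
Element totals:
  C: 9
  H: 18
  F: 1
  N: 1
  O: 2
Molecular formula: C9H18FNO2.
gcd of subscripts (9, 1, 18, 1, 2) = 1, so the empirical formula equals the molecular formula.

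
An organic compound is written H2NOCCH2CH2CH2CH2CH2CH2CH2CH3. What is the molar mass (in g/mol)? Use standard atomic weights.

Element totals:
  C: 9
  H: 19
  N: 1
  O: 1
Molecular formula: C9H19NO.
  M = 9(12.011) + 19(1.008) + 14.007 + 15.999
    = 108.099 + 19.152 + 14.007 + 15.999 = 157.257

157.26 g/mol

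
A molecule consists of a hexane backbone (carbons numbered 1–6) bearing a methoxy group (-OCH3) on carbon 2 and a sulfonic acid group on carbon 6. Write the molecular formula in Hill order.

Atom tally by fragment:
  CH3 → C:1 H:3
  CH(OCH3) → C:2 H:4 O:1
  CH2 → C:1 H:2
  CH2 → C:1 H:2
  CH2 → C:1 H:2
  CH2SO3H → C:1 H:3 S:1 O:3
Element totals:
  C: 7
  H: 16
  O: 4
  S: 1

C7H16O4S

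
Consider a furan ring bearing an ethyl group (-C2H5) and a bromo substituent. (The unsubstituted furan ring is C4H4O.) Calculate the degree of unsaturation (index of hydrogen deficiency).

Atom tally by fragment:
  furan ring core → C:4 H:4 O:1
  (− 2 ring H displaced by substituents)
  + C2H5 → C:2 H:5
  + Br → Br:1
Element totals:
  C: 6
  H: 7
  Br: 1
  O: 1
Molecular formula: C6H7BrO.
DoU = (2C + 2 + N − H − X) / 2 = (2·6 + 2 + 0 − 7 − 1) / 2 = 3.

3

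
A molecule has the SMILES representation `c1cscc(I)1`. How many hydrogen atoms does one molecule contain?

Atom tally by fragment:
  thiophene ring core → C:4 H:4 S:1
  (− 1 ring H displaced by substituents)
  + I → I:1
Element totals:
  C: 4
  H: 3
  I: 1
  S: 1

3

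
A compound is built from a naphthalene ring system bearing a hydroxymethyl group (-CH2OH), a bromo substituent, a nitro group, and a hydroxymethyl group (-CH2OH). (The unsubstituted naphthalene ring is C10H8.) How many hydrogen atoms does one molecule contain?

Atom tally by fragment:
  naphthalene ring system core → C:10 H:8
  (− 4 ring H displaced by substituents)
  + CH2OH → C:1 H:3 O:1
  + Br → Br:1
  + NO2 → N:1 O:2
  + CH2OH → C:1 H:3 O:1
Element totals:
  C: 12
  H: 10
  Br: 1
  N: 1
  O: 4

10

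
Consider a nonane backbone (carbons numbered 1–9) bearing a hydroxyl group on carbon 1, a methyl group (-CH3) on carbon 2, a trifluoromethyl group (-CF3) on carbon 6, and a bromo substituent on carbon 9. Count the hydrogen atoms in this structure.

20

Atom tally by fragment:
  HOCH2 → C:1 H:3 O:1
  CH(CH3) → C:2 H:4
  CH2 → C:1 H:2
  CH2 → C:1 H:2
  CH2 → C:1 H:2
  CH(CF3) → C:2 H:1 F:3
  CH2 → C:1 H:2
  CH2 → C:1 H:2
  CH2Br → C:1 H:2 Br:1
Element totals:
  C: 11
  H: 20
  Br: 1
  F: 3
  O: 1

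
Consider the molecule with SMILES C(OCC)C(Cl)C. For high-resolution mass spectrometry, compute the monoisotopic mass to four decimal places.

Atom tally by fragment:
  C2H5OCH2 → C:3 H:7 O:1
  CH(Cl) → C:1 H:1 Cl:1
  CH3 → C:1 H:3
Element totals:
  C: 5
  H: 11
  Cl: 1
  O: 1
Molecular formula: C5H11ClO.
  M = 5(12.0) + 11(1.007825) + 34.968853 + 15.994915
    = 60.000000 + 11.086075 + 34.968853 + 15.994915 = 122.049843

122.0498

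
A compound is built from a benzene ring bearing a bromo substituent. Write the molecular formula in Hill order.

C6H5Br

Atom tally by fragment:
  benzene ring core → C:6 H:6
  (− 1 ring H displaced by substituents)
  + Br → Br:1
Element totals:
  C: 6
  H: 5
  Br: 1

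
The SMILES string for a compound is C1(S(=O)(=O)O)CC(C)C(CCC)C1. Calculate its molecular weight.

Atom tally by fragment:
  cyclopentane ring core → C:5 H:10
  (− 3 ring H displaced by substituents)
  + SO3H → S:1 O:3 H:1
  + CH3 → C:1 H:3
  + CH2CH2CH3 → C:3 H:7
Element totals:
  C: 9
  H: 18
  O: 3
  S: 1
Molecular formula: C9H18O3S.
  M = 9(12.011) + 18(1.008) + 3(15.999) + 32.06
    = 108.099 + 18.144 + 47.997 + 32.060 = 206.300

206.30 g/mol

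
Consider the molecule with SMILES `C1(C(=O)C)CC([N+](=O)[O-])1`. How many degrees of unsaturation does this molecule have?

3

Atom tally by fragment:
  cyclopropane ring core → C:3 H:6
  (− 2 ring H displaced by substituents)
  + COCH3 → C:2 H:3 O:1
  + NO2 → N:1 O:2
Element totals:
  C: 5
  H: 7
  N: 1
  O: 3
Molecular formula: C5H7NO3.
DoU = (2C + 2 + N − H − X) / 2 = (2·5 + 2 + 1 − 7 − 0) / 2 = 3.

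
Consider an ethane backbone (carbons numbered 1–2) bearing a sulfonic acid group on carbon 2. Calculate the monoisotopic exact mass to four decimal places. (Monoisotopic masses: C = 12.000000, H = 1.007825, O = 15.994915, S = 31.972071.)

110.0038

Atom tally by fragment:
  CH3 → C:1 H:3
  CH2SO3H → C:1 H:3 S:1 O:3
Element totals:
  C: 2
  H: 6
  O: 3
  S: 1
Molecular formula: C2H6O3S.
  M = 2(12.0) + 6(1.007825) + 3(15.994915) + 31.972071
    = 24.000000 + 6.046950 + 47.984745 + 31.972071 = 110.003766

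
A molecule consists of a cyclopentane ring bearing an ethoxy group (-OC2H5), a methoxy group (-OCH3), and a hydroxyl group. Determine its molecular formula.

Atom tally by fragment:
  cyclopentane ring core → C:5 H:10
  (− 3 ring H displaced by substituents)
  + OC2H5 → C:2 H:5 O:1
  + OCH3 → C:1 H:3 O:1
  + OH → O:1 H:1
Element totals:
  C: 8
  H: 16
  O: 3

C8H16O3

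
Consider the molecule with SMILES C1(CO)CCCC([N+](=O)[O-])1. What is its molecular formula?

Atom tally by fragment:
  cyclopentane ring core → C:5 H:10
  (− 2 ring H displaced by substituents)
  + CH2OH → C:1 H:3 O:1
  + NO2 → N:1 O:2
Element totals:
  C: 6
  H: 11
  N: 1
  O: 3

C6H11NO3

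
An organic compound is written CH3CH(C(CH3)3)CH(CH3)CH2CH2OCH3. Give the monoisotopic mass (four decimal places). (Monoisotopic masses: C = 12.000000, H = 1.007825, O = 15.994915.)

172.1827

Element totals:
  C: 11
  H: 24
  O: 1
Molecular formula: C11H24O.
  M = 11(12.0) + 24(1.007825) + 15.994915
    = 132.000000 + 24.187800 + 15.994915 = 172.182715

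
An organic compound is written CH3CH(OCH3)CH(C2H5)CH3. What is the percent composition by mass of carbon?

Element totals:
  C: 7
  H: 16
  O: 1
Molecular formula: C7H16O.
Molar mass = 116.204 g/mol.
Mass from C: 7 × 12.011 = 84.077 g/mol.
%C = 84.077 / 116.204 × 100 = 72.35%.

72.35%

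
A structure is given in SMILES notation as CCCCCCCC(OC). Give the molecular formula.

C9H20O

Atom tally by fragment:
  CH3 → C:1 H:3
  CH2 → C:1 H:2
  CH2 → C:1 H:2
  CH2 → C:1 H:2
  CH2 → C:1 H:2
  CH2 → C:1 H:2
  CH2 → C:1 H:2
  CH2OCH3 → C:2 H:5 O:1
Element totals:
  C: 9
  H: 20
  O: 1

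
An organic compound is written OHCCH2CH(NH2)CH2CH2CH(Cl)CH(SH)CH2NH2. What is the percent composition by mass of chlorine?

Element totals:
  C: 8
  H: 17
  Cl: 1
  N: 2
  O: 1
  S: 1
Molecular formula: C8H17ClN2OS.
Molar mass = 224.747 g/mol.
Mass from Cl: 1 × 35.45 = 35.450 g/mol.
%Cl = 35.450 / 224.747 × 100 = 15.77%.

15.77%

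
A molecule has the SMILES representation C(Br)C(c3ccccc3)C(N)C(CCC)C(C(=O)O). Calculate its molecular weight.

Atom tally by fragment:
  BrCH2 → C:1 H:2 Br:1
  CH(C6H5) → C:7 H:6
  CH(NH2) → C:1 H:3 N:1
  CH(CH2CH2CH3) → C:4 H:8
  CH2COOH → C:2 H:3 O:2
Element totals:
  C: 15
  H: 22
  Br: 1
  N: 1
  O: 2
Molecular formula: C15H22BrNO2.
  M = 15(12.011) + 22(1.008) + 79.904 + 14.007 + 2(15.999)
    = 180.165 + 22.176 + 79.904 + 14.007 + 31.998 = 328.250

328.25 g/mol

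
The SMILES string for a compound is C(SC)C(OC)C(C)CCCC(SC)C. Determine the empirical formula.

C12H26OS2

Atom tally by fragment:
  CH3SCH2 → C:2 H:5 S:1
  CH(OCH3) → C:2 H:4 O:1
  CH(CH3) → C:2 H:4
  CH2 → C:1 H:2
  CH2 → C:1 H:2
  CH2 → C:1 H:2
  CH(SCH3) → C:2 H:4 S:1
  CH3 → C:1 H:3
Element totals:
  C: 12
  H: 26
  O: 1
  S: 2
Molecular formula: C12H26OS2.
gcd of subscripts (12, 26, 1, 2) = 1, so the empirical formula equals the molecular formula.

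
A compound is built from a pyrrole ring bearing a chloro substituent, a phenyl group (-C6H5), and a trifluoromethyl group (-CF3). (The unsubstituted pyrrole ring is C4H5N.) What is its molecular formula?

C11H7ClF3N

Atom tally by fragment:
  pyrrole ring core → C:4 H:5 N:1
  (− 3 ring H displaced by substituents)
  + Cl → Cl:1
  + C6H5 → C:6 H:5
  + CF3 → C:1 F:3
Element totals:
  C: 11
  H: 7
  Cl: 1
  F: 3
  N: 1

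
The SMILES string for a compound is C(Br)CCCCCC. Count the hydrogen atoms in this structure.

15

Atom tally by fragment:
  BrCH2 → C:1 H:2 Br:1
  CH2 → C:1 H:2
  CH2 → C:1 H:2
  CH2 → C:1 H:2
  CH2 → C:1 H:2
  CH2 → C:1 H:2
  CH3 → C:1 H:3
Element totals:
  C: 7
  H: 15
  Br: 1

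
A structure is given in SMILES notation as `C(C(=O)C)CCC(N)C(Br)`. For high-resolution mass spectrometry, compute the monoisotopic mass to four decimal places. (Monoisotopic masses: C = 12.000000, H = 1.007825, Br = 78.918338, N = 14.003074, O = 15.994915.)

Atom tally by fragment:
  CH3COCH2 → C:3 H:5 O:1
  CH2 → C:1 H:2
  CH2 → C:1 H:2
  CH(NH2) → C:1 H:3 N:1
  CH2Br → C:1 H:2 Br:1
Element totals:
  C: 7
  H: 14
  Br: 1
  N: 1
  O: 1
Molecular formula: C7H14BrNO.
  M = 7(12.0) + 14(1.007825) + 78.918338 + 14.003074 + 15.994915
    = 84.000000 + 14.109550 + 78.918338 + 14.003074 + 15.994915 = 207.025877

207.0259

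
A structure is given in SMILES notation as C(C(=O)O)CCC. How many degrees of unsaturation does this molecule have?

1

Atom tally by fragment:
  HOOCCH2 → C:2 H:3 O:2
  CH2 → C:1 H:2
  CH2 → C:1 H:2
  CH3 → C:1 H:3
Element totals:
  C: 5
  H: 10
  O: 2
Molecular formula: C5H10O2.
DoU = (2C + 2 + N − H − X) / 2 = (2·5 + 2 + 0 − 10 − 0) / 2 = 1.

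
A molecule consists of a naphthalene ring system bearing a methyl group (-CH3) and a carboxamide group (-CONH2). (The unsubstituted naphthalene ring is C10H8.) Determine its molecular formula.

C12H11NO

Atom tally by fragment:
  naphthalene ring system core → C:10 H:8
  (− 2 ring H displaced by substituents)
  + CH3 → C:1 H:3
  + CONH2 → C:1 H:2 O:1 N:1
Element totals:
  C: 12
  H: 11
  N: 1
  O: 1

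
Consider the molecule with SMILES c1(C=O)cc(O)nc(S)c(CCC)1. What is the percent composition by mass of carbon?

54.80%

Atom tally by fragment:
  pyridine ring core → C:5 H:5 N:1
  (− 4 ring H displaced by substituents)
  + CHO → C:1 H:1 O:1
  + OH → O:1 H:1
  + SH → S:1 H:1
  + CH2CH2CH3 → C:3 H:7
Element totals:
  C: 9
  H: 11
  N: 1
  O: 2
  S: 1
Molecular formula: C9H11NO2S.
Molar mass = 197.252 g/mol.
Mass from C: 9 × 12.011 = 108.099 g/mol.
%C = 108.099 / 197.252 × 100 = 54.80%.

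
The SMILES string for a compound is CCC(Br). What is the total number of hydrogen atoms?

7

Atom tally by fragment:
  CH3 → C:1 H:3
  CH2 → C:1 H:2
  CH2Br → C:1 H:2 Br:1
Element totals:
  C: 3
  H: 7
  Br: 1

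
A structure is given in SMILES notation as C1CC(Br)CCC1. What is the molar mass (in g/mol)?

Atom tally by fragment:
  cyclohexane ring core → C:6 H:12
  (− 1 ring H displaced by substituents)
  + Br → Br:1
Element totals:
  C: 6
  H: 11
  Br: 1
Molecular formula: C6H11Br.
  M = 6(12.011) + 11(1.008) + 79.904
    = 72.066 + 11.088 + 79.904 = 163.058

163.06 g/mol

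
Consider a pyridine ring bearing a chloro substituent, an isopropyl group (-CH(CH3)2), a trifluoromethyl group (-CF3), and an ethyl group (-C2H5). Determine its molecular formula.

Atom tally by fragment:
  pyridine ring core → C:5 H:5 N:1
  (− 4 ring H displaced by substituents)
  + Cl → Cl:1
  + CH(CH3)2 → C:3 H:7
  + CF3 → C:1 F:3
  + C2H5 → C:2 H:5
Element totals:
  C: 11
  H: 13
  Cl: 1
  F: 3
  N: 1

C11H13ClF3N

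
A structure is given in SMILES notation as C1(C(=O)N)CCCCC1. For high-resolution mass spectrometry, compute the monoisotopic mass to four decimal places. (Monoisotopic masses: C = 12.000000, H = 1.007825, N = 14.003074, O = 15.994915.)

127.0997

Atom tally by fragment:
  cyclohexane ring core → C:6 H:12
  (− 1 ring H displaced by substituents)
  + CONH2 → C:1 H:2 O:1 N:1
Element totals:
  C: 7
  H: 13
  N: 1
  O: 1
Molecular formula: C7H13NO.
  M = 7(12.0) + 13(1.007825) + 14.003074 + 15.994915
    = 84.000000 + 13.101725 + 14.003074 + 15.994915 = 127.099714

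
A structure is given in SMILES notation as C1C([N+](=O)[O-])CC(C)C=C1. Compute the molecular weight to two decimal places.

Atom tally by fragment:
  cyclohexene ring core → C:6 H:10
  (− 2 ring H displaced by substituents)
  + NO2 → N:1 O:2
  + CH3 → C:1 H:3
Element totals:
  C: 7
  H: 11
  N: 1
  O: 2
Molecular formula: C7H11NO2.
  M = 7(12.011) + 11(1.008) + 14.007 + 2(15.999)
    = 84.077 + 11.088 + 14.007 + 31.998 = 141.170

141.17 g/mol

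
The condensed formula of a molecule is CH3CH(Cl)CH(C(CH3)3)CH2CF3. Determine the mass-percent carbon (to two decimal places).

Atom tally by fragment:
  CH3 → C:1 H:3
  CH(Cl) → C:1 H:1 Cl:1
  CH(C(CH3)3) → C:5 H:10
  CH2CF3 → C:2 H:2 F:3
Element totals:
  C: 9
  H: 16
  Cl: 1
  F: 3
Molecular formula: C9H16ClF3.
Molar mass = 216.671 g/mol.
Mass from C: 9 × 12.011 = 108.099 g/mol.
%C = 108.099 / 216.671 × 100 = 49.89%.

49.89%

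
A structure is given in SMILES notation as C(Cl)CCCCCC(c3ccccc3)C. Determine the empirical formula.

C14H21Cl

Atom tally by fragment:
  ClCH2 → C:1 H:2 Cl:1
  CH2 → C:1 H:2
  CH2 → C:1 H:2
  CH2 → C:1 H:2
  CH2 → C:1 H:2
  CH2 → C:1 H:2
  CH(C6H5) → C:7 H:6
  CH3 → C:1 H:3
Element totals:
  C: 14
  H: 21
  Cl: 1
Molecular formula: C14H21Cl.
gcd of subscripts (14, 1, 21) = 1, so the empirical formula equals the molecular formula.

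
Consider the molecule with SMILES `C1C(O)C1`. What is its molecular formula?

Atom tally by fragment:
  cyclopropane ring core → C:3 H:6
  (− 1 ring H displaced by substituents)
  + OH → O:1 H:1
Element totals:
  C: 3
  H: 6
  O: 1

C3H6O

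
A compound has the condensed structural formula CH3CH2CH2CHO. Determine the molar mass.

Atom tally by fragment:
  CH3 → C:1 H:3
  CH2 → C:1 H:2
  CH2CHO → C:2 H:3 O:1
Element totals:
  C: 4
  H: 8
  O: 1
Molecular formula: C4H8O.
  M = 4(12.011) + 8(1.008) + 15.999
    = 48.044 + 8.064 + 15.999 = 72.107

72.11 g/mol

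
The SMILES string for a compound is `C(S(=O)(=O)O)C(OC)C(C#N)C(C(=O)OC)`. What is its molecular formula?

C8H13NO6S

Atom tally by fragment:
  HO3SCH2 → C:1 H:3 S:1 O:3
  CH(OCH3) → C:2 H:4 O:1
  CH(CN) → C:2 H:1 N:1
  CH2COOCH3 → C:3 H:5 O:2
Element totals:
  C: 8
  H: 13
  N: 1
  O: 6
  S: 1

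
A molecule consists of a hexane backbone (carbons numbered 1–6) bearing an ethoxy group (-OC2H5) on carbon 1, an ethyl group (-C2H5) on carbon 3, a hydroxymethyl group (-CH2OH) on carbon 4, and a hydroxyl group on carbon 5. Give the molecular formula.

C11H24O3

Atom tally by fragment:
  C2H5OCH2 → C:3 H:7 O:1
  CH2 → C:1 H:2
  CH(C2H5) → C:3 H:6
  CH(CH2OH) → C:2 H:4 O:1
  CH(OH) → C:1 H:2 O:1
  CH3 → C:1 H:3
Element totals:
  C: 11
  H: 24
  O: 3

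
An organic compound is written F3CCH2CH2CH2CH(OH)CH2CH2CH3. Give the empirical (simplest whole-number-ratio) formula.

Atom tally by fragment:
  F3CCH2 → C:2 H:2 F:3
  CH2 → C:1 H:2
  CH2 → C:1 H:2
  CH(OH) → C:1 H:2 O:1
  CH2 → C:1 H:2
  CH2 → C:1 H:2
  CH3 → C:1 H:3
Element totals:
  C: 8
  H: 15
  F: 3
  O: 1
Molecular formula: C8H15F3O.
gcd of subscripts (8, 3, 15, 1) = 1, so the empirical formula equals the molecular formula.

C8H15F3O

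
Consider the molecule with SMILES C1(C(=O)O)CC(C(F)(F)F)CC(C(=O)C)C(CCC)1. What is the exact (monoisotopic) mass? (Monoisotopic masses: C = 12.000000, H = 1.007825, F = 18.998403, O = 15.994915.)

Atom tally by fragment:
  cyclohexane ring core → C:6 H:12
  (− 4 ring H displaced by substituents)
  + COOH → C:1 H:1 O:2
  + CF3 → C:1 F:3
  + COCH3 → C:2 H:3 O:1
  + CH2CH2CH3 → C:3 H:7
Element totals:
  C: 13
  H: 19
  F: 3
  O: 3
Molecular formula: C13H19F3O3.
  M = 13(12.0) + 19(1.007825) + 3(18.998403) + 3(15.994915)
    = 156.000000 + 19.148675 + 56.995209 + 47.984745 = 280.128629

280.1286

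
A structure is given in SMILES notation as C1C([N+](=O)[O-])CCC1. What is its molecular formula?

Atom tally by fragment:
  cyclopentane ring core → C:5 H:10
  (− 1 ring H displaced by substituents)
  + NO2 → N:1 O:2
Element totals:
  C: 5
  H: 9
  N: 1
  O: 2

C5H9NO2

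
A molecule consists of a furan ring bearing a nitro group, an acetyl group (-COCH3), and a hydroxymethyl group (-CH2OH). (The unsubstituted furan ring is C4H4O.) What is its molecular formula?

Atom tally by fragment:
  furan ring core → C:4 H:4 O:1
  (− 3 ring H displaced by substituents)
  + NO2 → N:1 O:2
  + COCH3 → C:2 H:3 O:1
  + CH2OH → C:1 H:3 O:1
Element totals:
  C: 7
  H: 7
  N: 1
  O: 5

C7H7NO5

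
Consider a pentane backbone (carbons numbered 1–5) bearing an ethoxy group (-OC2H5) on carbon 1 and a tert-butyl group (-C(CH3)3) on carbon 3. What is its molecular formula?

C11H24O

Atom tally by fragment:
  C2H5OCH2 → C:3 H:7 O:1
  CH2 → C:1 H:2
  CH(C(CH3)3) → C:5 H:10
  CH2 → C:1 H:2
  CH3 → C:1 H:3
Element totals:
  C: 11
  H: 24
  O: 1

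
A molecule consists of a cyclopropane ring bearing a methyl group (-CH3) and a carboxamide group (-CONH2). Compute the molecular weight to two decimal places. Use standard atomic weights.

Atom tally by fragment:
  cyclopropane ring core → C:3 H:6
  (− 2 ring H displaced by substituents)
  + CH3 → C:1 H:3
  + CONH2 → C:1 H:2 O:1 N:1
Element totals:
  C: 5
  H: 9
  N: 1
  O: 1
Molecular formula: C5H9NO.
  M = 5(12.011) + 9(1.008) + 14.007 + 15.999
    = 60.055 + 9.072 + 14.007 + 15.999 = 99.133

99.13 g/mol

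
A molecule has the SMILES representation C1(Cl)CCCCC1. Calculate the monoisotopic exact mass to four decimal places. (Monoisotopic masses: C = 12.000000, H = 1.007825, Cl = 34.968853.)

118.0549

Atom tally by fragment:
  cyclohexane ring core → C:6 H:12
  (− 1 ring H displaced by substituents)
  + Cl → Cl:1
Element totals:
  C: 6
  H: 11
  Cl: 1
Molecular formula: C6H11Cl.
  M = 6(12.0) + 11(1.007825) + 34.968853
    = 72.000000 + 11.086075 + 34.968853 = 118.054928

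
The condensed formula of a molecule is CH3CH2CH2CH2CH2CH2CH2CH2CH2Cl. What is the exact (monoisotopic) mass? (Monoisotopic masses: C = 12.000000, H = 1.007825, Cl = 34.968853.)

162.1175

Element totals:
  C: 9
  H: 19
  Cl: 1
Molecular formula: C9H19Cl.
  M = 9(12.0) + 19(1.007825) + 34.968853
    = 108.000000 + 19.148675 + 34.968853 = 162.117528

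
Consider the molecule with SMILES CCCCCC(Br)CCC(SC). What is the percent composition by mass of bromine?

Atom tally by fragment:
  CH3 → C:1 H:3
  CH2 → C:1 H:2
  CH2 → C:1 H:2
  CH2 → C:1 H:2
  CH2 → C:1 H:2
  CH(Br) → C:1 H:1 Br:1
  CH2 → C:1 H:2
  CH2 → C:1 H:2
  CH2SCH3 → C:2 H:5 S:1
Element totals:
  C: 10
  H: 21
  Br: 1
  S: 1
Molecular formula: C10H21BrS.
Molar mass = 253.242 g/mol.
Mass from Br: 1 × 79.904 = 79.904 g/mol.
%Br = 79.904 / 253.242 × 100 = 31.55%.

31.55%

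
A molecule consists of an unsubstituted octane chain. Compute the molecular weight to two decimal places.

114.23 g/mol

Atom tally by fragment:
  CH3 → C:1 H:3
  CH2 → C:1 H:2
  CH2 → C:1 H:2
  CH2 → C:1 H:2
  CH2 → C:1 H:2
  CH2 → C:1 H:2
  CH2 → C:1 H:2
  CH3 → C:1 H:3
Element totals:
  C: 8
  H: 18
Molecular formula: C8H18.
  M = 8(12.011) + 18(1.008)
    = 96.088 + 18.144 = 114.232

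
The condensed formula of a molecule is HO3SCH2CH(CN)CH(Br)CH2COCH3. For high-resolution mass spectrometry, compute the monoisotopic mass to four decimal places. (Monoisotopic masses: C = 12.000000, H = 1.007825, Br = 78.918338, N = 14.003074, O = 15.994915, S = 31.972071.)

282.9514

Atom tally by fragment:
  HO3SCH2 → C:1 H:3 S:1 O:3
  CH(CN) → C:2 H:1 N:1
  CH(Br) → C:1 H:1 Br:1
  CH2COCH3 → C:3 H:5 O:1
Element totals:
  C: 7
  H: 10
  Br: 1
  N: 1
  O: 4
  S: 1
Molecular formula: C7H10BrNO4S.
  M = 7(12.0) + 10(1.007825) + 78.918338 + 14.003074 + 4(15.994915) + 31.972071
    = 84.000000 + 10.078250 + 78.918338 + 14.003074 + 63.979660 + 31.972071 = 282.951393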